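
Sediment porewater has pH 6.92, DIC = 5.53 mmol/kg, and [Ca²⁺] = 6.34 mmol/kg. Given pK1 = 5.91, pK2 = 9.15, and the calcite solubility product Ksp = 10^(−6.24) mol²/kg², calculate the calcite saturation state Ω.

Ω = 0.325

α₂ = 1 / (1 + [H⁺]/K2 + [H⁺]²/(K1K2)) = 1 / (1 + 10^+2.23 + 10^+1.22)
   = 1 / (1 + 169.82 + 16.596) = 1/187.42 = 0.005336
[CO3²⁻] = α₂ × DIC = 0.005336 × 5.53 = 0.02951 mmol/kg
Ksp = 10^(−6.24) = 5.754×10^-7
Ω = [Ca²⁺][CO3²⁻]/Ksp = (6.34×10^-3)(2.951×10^-5) / 5.754×10^-7 = 0.325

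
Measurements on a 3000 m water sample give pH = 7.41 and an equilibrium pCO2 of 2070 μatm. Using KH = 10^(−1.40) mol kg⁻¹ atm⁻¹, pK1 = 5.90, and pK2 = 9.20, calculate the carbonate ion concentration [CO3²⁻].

[CO2*] = KH · pCO2 = 10^(−1.40) × 2070×10^-6 = 8.241×10^-5 mol/kg
α₀ = 1/(1 + K1/[H⁺] + K1K2/[H⁺]²) = 1/(1 + 10^+1.51 + 10^-0.28) = 0.02951
DIC = [CO2*]/α₀ = 8.241×10^-5 / 0.02951 = 2.792 mmol/kg
[CO3²⁻] = α₂·DIC; α₂ = 0.01549, so [CO3²⁻] = 0.01549 × 2.792 = 0.0432 mmol/kg

[CO3²⁻] = 0.0432 mmol/kg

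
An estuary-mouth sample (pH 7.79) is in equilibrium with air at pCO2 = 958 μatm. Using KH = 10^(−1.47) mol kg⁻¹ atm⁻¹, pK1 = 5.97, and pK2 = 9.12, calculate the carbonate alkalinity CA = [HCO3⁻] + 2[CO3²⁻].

[CO2*] = KH · pCO2 = 10^(−1.47) × 958×10^-6 = 3.246×10^-5 mol/kg
α₀ = 1/(1 + K1/[H⁺] + K1K2/[H⁺]²) = 1/(1 + 10^+1.82 + 10^+0.49) = 0.01425
DIC = [CO2*]/α₀ = 3.246×10^-5 / 0.01425 = 2.277 mmol/kg
CA = (α₁ + 2α₂)·DIC = (0.9417 + 2×0.04405) × 2.277 = 2.35 mmol/kg

CA = 2.35 mmol/kg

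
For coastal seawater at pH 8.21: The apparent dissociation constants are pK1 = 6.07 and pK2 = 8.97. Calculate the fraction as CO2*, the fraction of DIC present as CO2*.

α₀ = 0.00613

α₀ = 1 / (1 + K1/[H⁺] + K1K2/[H⁺]²) = 1 / (1 + 10^+2.14 + 10^+1.38)
   = 1 / (1 + 138.04 + 23.988) = 1/163.03 = 0.006134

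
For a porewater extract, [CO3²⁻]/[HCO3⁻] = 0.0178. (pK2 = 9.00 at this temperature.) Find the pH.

From K2 = [H⁺][CO3²⁻]/[HCO3⁻]:  pH = pK2 + log₁₀([CO3²⁻]/[HCO3⁻])
log₁₀(0.0178) = -1.750
pH = 9.00 + (-1.750) = 7.25

pH = 7.25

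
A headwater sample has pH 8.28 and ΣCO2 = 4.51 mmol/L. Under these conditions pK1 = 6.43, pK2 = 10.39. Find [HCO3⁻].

α₁ = 1 / (1 + [H⁺]/K1 + K2/[H⁺]) = 1 / (1 + 10^-1.85 + 10^-2.11)
   = 1 / (1 + 0.014125 + 0.0077625) = 1/1.0219 = 0.9786
[HCO3⁻] = α₁ × DIC = 0.9786 × 4.51 = 4.41 mmol/L

[HCO3⁻] = 4.41 mmol/L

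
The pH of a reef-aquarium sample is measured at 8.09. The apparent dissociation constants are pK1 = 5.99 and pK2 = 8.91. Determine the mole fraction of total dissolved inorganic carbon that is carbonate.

α₂ = 0.131

α₂ = 1 / (1 + [H⁺]/K2 + [H⁺]²/(K1K2)) = 1 / (1 + 10^+0.82 + 10^-1.28)
   = 1 / (1 + 6.6069 + 0.052481) = 1/7.6594 = 0.1306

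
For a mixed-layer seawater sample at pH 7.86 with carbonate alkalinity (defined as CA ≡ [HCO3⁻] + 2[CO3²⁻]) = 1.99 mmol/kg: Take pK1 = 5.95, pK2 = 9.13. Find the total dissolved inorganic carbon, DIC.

CA = [HCO3⁻] + 2[CO3²⁻] = (α₁ + 2α₂)·DIC
At pH 7.86: [H⁺]/K1 = 10^-1.91 = 0.012303, K2/[H⁺] = 10^-1.27 = 0.053703
α₁ = 1/(1 + 0.012303 + 0.053703) = 1/1.0660 = 0.9381; α₂ = α₁·K2/[H⁺] = 0.05038
α₁ + 2α₂ = 1.0388
DIC = CA / (α₁ + 2α₂) = 1.99 / 1.0388 = 1.92 mmol/kg

DIC = 1.92 mmol/kg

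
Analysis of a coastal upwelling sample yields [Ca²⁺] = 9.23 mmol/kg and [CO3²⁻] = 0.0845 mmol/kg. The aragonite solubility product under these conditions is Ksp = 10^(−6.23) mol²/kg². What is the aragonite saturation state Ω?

Ω = 1.32

Ksp = 10^(−6.23) = 5.888×10^-7
Ω = [Ca²⁺][CO3²⁻]/Ksp = (9.23×10^-3)(0.0845×10^-3) / 5.888×10^-7 = 1.32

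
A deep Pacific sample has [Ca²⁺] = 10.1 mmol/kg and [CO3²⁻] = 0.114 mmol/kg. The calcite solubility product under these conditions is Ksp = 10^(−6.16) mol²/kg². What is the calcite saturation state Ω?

Ksp = 10^(−6.16) = 6.918×10^-7
Ω = [Ca²⁺][CO3²⁻]/Ksp = (10.1×10^-3)(0.114×10^-3) / 6.918×10^-7 = 1.66

Ω = 1.66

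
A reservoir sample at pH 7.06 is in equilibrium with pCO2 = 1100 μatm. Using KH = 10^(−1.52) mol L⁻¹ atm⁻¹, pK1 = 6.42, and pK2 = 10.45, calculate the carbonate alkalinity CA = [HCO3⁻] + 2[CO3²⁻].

CA = 0.145 mmol/L

[CO2*] = KH · pCO2 = 10^(−1.52) × 1100×10^-6 = 3.322×10^-5 mol/L
α₀ = 1/(1 + K1/[H⁺] + K1K2/[H⁺]²) = 1/(1 + 10^+0.64 + 10^-2.75) = 0.1863
DIC = [CO2*]/α₀ = 3.322×10^-5 / 0.1863 = 0.1783 mmol/L
CA = (α₁ + 2α₂)·DIC = (0.8133 + 2×0.0003313) × 0.1783 = 0.145 mmol/L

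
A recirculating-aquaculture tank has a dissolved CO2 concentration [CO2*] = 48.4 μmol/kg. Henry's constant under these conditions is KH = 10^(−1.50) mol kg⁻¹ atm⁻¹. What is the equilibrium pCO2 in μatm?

pCO2 = 1530 μatm

KH = 10^(−1.50) = 3.162×10^-2 mol kg⁻¹ atm⁻¹
pCO2 = [CO2*]/KH = 48.4×10^-6 / 3.162×10^-2 = 1.53×10^-3 atm = 1530 μatm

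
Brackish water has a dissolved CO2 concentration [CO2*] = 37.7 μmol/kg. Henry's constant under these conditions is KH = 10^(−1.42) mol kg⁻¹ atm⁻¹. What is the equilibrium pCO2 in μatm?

pCO2 = 992 μatm

KH = 10^(−1.42) = 3.802×10^-2 mol kg⁻¹ atm⁻¹
pCO2 = [CO2*]/KH = 37.7×10^-6 / 3.802×10^-2 = 9.92×10^-4 atm = 992 μatm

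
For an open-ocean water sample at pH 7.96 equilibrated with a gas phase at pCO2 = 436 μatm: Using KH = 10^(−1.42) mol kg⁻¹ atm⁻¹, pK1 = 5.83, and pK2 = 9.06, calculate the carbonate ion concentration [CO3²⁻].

[CO3²⁻] = 0.178 mmol/kg

[CO2*] = KH · pCO2 = 10^(−1.42) × 436×10^-6 = 1.658×10^-5 mol/kg
α₀ = 1/(1 + K1/[H⁺] + K1K2/[H⁺]²) = 1/(1 + 10^+2.13 + 10^+1.03) = 0.006821
DIC = [CO2*]/α₀ = 1.658×10^-5 / 0.006821 = 2.430 mmol/kg
[CO3²⁻] = α₂·DIC; α₂ = 0.07309, so [CO3²⁻] = 0.07309 × 2.430 = 0.178 mmol/kg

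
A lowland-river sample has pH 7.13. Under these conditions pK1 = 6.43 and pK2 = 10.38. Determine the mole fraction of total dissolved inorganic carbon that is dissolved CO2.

α₀ = 0.166

α₀ = 1 / (1 + K1/[H⁺] + K1K2/[H⁺]²) = 1 / (1 + 10^+0.70 + 10^-2.55)
   = 1 / (1 + 5.0119 + 0.0028184) = 1/6.0147 = 0.1663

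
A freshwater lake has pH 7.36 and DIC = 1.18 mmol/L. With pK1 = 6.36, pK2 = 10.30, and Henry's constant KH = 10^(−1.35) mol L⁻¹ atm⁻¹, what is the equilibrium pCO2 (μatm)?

α₀ = 1 / (1 + K1/[H⁺] + K1K2/[H⁺]²) = 1 / (1 + 10^+1.00 + 10^-1.94)
   = 1 / (1 + 10.000 + 0.011482) = 1/11.011 = 0.09081
[CO2*] = α₀ × DIC = 0.09081 × 1.18 = 0.1072 mmol/L
pCO2 = [CO2*]/KH = 1.072×10^-4 / 4.467×10^-2 = 2400 μatm

pCO2 = 2400 μatm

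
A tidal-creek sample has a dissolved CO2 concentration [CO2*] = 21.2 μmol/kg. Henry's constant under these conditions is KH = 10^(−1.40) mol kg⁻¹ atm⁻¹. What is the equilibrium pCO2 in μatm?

pCO2 = 533 μatm

KH = 10^(−1.40) = 3.981×10^-2 mol kg⁻¹ atm⁻¹
pCO2 = [CO2*]/KH = 21.2×10^-6 / 3.981×10^-2 = 5.33×10^-4 atm = 533 μatm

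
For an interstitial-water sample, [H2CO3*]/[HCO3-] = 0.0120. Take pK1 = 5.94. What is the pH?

From K1 = [H⁺][HCO3-]/[H2CO3*]:  pH = pK1 − log₁₀([H2CO3*]/[HCO3-])
log₁₀(0.0120) = -1.921
pH = 5.94 − (-1.921) = 7.86

pH = 7.86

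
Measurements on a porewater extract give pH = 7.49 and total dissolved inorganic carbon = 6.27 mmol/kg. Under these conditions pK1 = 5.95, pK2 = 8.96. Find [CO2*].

[CO2*] = 0.170 mmol/kg

α₀ = 1 / (1 + K1/[H⁺] + K1K2/[H⁺]²) = 1 / (1 + 10^+1.54 + 10^+0.07)
   = 1 / (1 + 34.674 + 1.1749) = 1/36.849 = 0.02714
[CO2*] = α₀ × DIC = 0.02714 × 6.27 = 0.170 mmol/kg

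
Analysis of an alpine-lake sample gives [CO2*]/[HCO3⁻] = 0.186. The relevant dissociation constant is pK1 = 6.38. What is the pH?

From K1 = [H⁺][HCO3⁻]/[CO2*]:  pH = pK1 − log₁₀([CO2*]/[HCO3⁻])
log₁₀(0.186) = -0.730
pH = 6.38 − (-0.730) = 7.11

pH = 7.11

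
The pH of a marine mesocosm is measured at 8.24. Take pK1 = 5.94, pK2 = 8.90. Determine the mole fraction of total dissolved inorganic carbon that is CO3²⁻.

α₂ = 1 / (1 + [H⁺]/K2 + [H⁺]²/(K1K2)) = 1 / (1 + 10^+0.66 + 10^-1.64)
   = 1 / (1 + 4.5709 + 0.022909) = 1/5.5938 = 0.1788

α₂ = 0.179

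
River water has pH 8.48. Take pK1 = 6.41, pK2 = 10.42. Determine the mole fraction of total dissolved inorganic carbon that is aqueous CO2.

α₀ = 1 / (1 + K1/[H⁺] + K1K2/[H⁺]²) = 1 / (1 + 10^+2.07 + 10^+0.13)
   = 1 / (1 + 117.49 + 1.3490) = 1/119.84 = 0.008345

α₀ = 0.00834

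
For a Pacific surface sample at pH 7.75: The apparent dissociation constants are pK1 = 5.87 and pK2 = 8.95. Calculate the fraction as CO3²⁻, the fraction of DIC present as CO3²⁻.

α₂ = 0.0586

α₂ = 1 / (1 + [H⁺]/K2 + [H⁺]²/(K1K2)) = 1 / (1 + 10^+1.20 + 10^-0.68)
   = 1 / (1 + 15.849 + 0.20893) = 1/17.058 = 0.05862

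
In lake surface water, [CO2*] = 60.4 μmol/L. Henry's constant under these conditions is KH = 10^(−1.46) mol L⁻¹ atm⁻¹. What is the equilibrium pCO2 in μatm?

pCO2 = 1740 μatm

KH = 10^(−1.46) = 3.467×10^-2 mol L⁻¹ atm⁻¹
pCO2 = [CO2*]/KH = 60.4×10^-6 / 3.467×10^-2 = 1.74×10^-3 atm = 1740 μatm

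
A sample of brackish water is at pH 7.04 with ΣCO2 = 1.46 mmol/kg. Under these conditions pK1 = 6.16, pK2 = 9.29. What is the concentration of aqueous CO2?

[CO2*] = 0.169 mmol/kg

α₀ = 1 / (1 + K1/[H⁺] + K1K2/[H⁺]²) = 1 / (1 + 10^+0.88 + 10^-1.37)
   = 1 / (1 + 7.5858 + 0.042658) = 1/8.6284 = 0.1159
[CO2*] = α₀ × DIC = 0.1159 × 1.46 = 0.169 mmol/kg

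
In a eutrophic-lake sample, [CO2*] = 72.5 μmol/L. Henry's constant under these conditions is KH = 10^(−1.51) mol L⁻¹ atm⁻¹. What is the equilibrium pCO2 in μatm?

pCO2 = 2350 μatm

KH = 10^(−1.51) = 3.090×10^-2 mol L⁻¹ atm⁻¹
pCO2 = [CO2*]/KH = 72.5×10^-6 / 3.090×10^-2 = 2.35×10^-3 atm = 2350 μatm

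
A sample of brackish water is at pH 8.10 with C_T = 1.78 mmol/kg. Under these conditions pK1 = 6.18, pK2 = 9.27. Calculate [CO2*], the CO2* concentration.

[CO2*] = 19.8 μmol/kg

α₀ = 1 / (1 + K1/[H⁺] + K1K2/[H⁺]²) = 1 / (1 + 10^+1.92 + 10^+0.75)
   = 1 / (1 + 83.176 + 5.6234) = 1/89.800 = 0.01114
[CO2*] = α₀ × DIC = 0.01114 × 1.78 = 0.0198 mmol/kg = 19.8 μmol/kg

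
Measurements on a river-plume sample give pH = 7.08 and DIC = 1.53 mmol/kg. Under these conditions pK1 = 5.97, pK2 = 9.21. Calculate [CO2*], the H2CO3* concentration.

α₀ = 1 / (1 + K1/[H⁺] + K1K2/[H⁺]²) = 1 / (1 + 10^+1.11 + 10^-1.02)
   = 1 / (1 + 12.882 + 0.095499) = 1/13.978 = 0.07154
[CO2*] = α₀ × DIC = 0.07154 × 1.53 = 0.109 mmol/kg

[CO2*] = 0.109 mmol/kg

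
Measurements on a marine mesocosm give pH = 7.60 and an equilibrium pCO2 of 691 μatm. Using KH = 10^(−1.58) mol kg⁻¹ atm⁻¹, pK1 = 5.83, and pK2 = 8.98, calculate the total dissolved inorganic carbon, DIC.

[CO2*] = KH · pCO2 = 10^(−1.58) × 691×10^-6 = 1.818×10^-5 mol/kg
α₀ = 1/(1 + K1/[H⁺] + K1K2/[H⁺]²) = 1/(1 + 10^+1.77 + 10^+0.39) = 0.01604
DIC = [CO2*]/α₀ = 1.818×10^-5 / 0.01604 = 1.13 mmol/kg

DIC = 1.13 mmol/kg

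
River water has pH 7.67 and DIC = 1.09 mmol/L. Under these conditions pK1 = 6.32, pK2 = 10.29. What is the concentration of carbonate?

α₂ = 1 / (1 + [H⁺]/K2 + [H⁺]²/(K1K2)) = 1 / (1 + 10^+2.62 + 10^+1.27)
   = 1 / (1 + 416.87 + 18.621) = 1/436.49 = 0.002291
[CO3²⁻] = α₂ × DIC = 0.002291 × 1.09 = 0.00250 mmol/L = 2.50 μmol/L

[CO3²⁻] = 2.50 μmol/L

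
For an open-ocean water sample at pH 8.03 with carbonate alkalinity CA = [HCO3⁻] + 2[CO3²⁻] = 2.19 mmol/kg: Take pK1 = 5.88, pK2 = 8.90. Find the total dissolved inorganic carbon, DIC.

CA = [HCO3⁻] + 2[CO3²⁻] = (α₁ + 2α₂)·DIC
At pH 8.03: [H⁺]/K1 = 10^-2.15 = 0.0070795, K2/[H⁺] = 10^-0.87 = 0.13490
α₁ = 1/(1 + 0.0070795 + 0.13490) = 1/1.1420 = 0.8757; α₂ = α₁·K2/[H⁺] = 0.1181
α₁ + 2α₂ = 1.1119
DIC = CA / (α₁ + 2α₂) = 2.19 / 1.1119 = 1.97 mmol/kg

DIC = 1.97 mmol/kg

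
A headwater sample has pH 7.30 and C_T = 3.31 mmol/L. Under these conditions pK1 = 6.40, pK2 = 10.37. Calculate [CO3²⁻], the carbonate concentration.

α₂ = 1 / (1 + [H⁺]/K2 + [H⁺]²/(K1K2)) = 1 / (1 + 10^+3.07 + 10^+2.17)
   = 1 / (1 + 1174.9 + 147.91) = 1/1323.8 = 0.0007554
[CO3²⁻] = α₂ × DIC = 0.0007554 × 3.31 = 0.00250 mmol/L = 2.50 μmol/L

[CO3²⁻] = 2.50 μmol/L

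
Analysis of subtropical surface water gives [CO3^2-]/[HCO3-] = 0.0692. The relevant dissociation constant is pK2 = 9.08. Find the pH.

pH = 7.92

From K2 = [H⁺][CO3^2-]/[HCO3-]:  pH = pK2 + log₁₀([CO3^2-]/[HCO3-])
log₁₀(0.0692) = -1.160
pH = 9.08 + (-1.160) = 7.92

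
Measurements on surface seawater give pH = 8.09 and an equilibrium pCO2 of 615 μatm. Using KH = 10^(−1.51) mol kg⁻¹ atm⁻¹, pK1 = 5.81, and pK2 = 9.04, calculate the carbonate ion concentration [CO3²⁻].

[CO2*] = KH · pCO2 = 10^(−1.51) × 615×10^-6 = 1.901×10^-5 mol/kg
α₀ = 1/(1 + K1/[H⁺] + K1K2/[H⁺]²) = 1/(1 + 10^+2.28 + 10^+1.33) = 0.004696
DIC = [CO2*]/α₀ = 1.901×10^-5 / 0.004696 = 4.047 mmol/kg
[CO3²⁻] = α₂·DIC; α₂ = 0.1004, so [CO3²⁻] = 0.1004 × 4.047 = 0.406 mmol/kg

[CO3²⁻] = 0.406 mmol/kg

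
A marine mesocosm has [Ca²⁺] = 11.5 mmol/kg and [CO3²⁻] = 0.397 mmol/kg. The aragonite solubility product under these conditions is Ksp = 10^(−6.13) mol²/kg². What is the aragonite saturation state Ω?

Ksp = 10^(−6.13) = 7.413×10^-7
Ω = [Ca²⁺][CO3²⁻]/Ksp = (11.5×10^-3)(0.397×10^-3) / 7.413×10^-7 = 6.16

Ω = 6.16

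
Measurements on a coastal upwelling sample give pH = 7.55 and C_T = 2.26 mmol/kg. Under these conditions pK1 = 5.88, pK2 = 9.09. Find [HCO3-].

[HCO3⁻] = 2.15 mmol/kg

α₁ = 1 / (1 + [H⁺]/K1 + K2/[H⁺]) = 1 / (1 + 10^-1.67 + 10^-1.54)
   = 1 / (1 + 0.021380 + 0.028840) = 1/1.0502 = 0.9522
[HCO3⁻] = α₁ × DIC = 0.9522 × 2.26 = 2.15 mmol/kg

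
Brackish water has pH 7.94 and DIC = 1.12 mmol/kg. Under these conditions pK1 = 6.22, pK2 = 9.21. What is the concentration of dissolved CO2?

α₀ = 1 / (1 + K1/[H⁺] + K1K2/[H⁺]²) = 1 / (1 + 10^+1.72 + 10^+0.45)
   = 1 / (1 + 52.481 + 2.8184) = 1/56.299 = 0.01776
[CO2*] = α₀ × DIC = 0.01776 × 1.12 = 0.0199 mmol/kg = 19.9 μmol/kg

[CO2*] = 19.9 μmol/kg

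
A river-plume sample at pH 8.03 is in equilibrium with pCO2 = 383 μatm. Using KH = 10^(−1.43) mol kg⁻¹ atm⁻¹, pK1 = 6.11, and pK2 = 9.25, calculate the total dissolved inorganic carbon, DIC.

DIC = 1.27 mmol/kg

[CO2*] = KH · pCO2 = 10^(−1.43) × 383×10^-6 = 1.423×10^-5 mol/kg
α₀ = 1/(1 + K1/[H⁺] + K1K2/[H⁺]²) = 1/(1 + 10^+1.92 + 10^+0.70) = 0.01121
DIC = [CO2*]/α₀ = 1.423×10^-5 / 0.01121 = 1.27 mmol/kg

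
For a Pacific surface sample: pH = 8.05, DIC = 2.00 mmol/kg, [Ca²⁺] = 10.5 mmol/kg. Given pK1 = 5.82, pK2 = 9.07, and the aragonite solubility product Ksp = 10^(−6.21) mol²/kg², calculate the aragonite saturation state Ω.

Ω = 2.95

α₂ = 1 / (1 + [H⁺]/K2 + [H⁺]²/(K1K2)) = 1 / (1 + 10^+1.02 + 10^-1.21)
   = 1 / (1 + 10.471 + 0.061660) = 1/11.533 = 0.08671
[CO3²⁻] = α₂ × DIC = 0.08671 × 2.00 = 0.1734 mmol/kg
Ksp = 10^(−6.21) = 6.166×10^-7
Ω = [Ca²⁺][CO3²⁻]/Ksp = (10.5×10^-3)(1.734×10^-4) / 6.166×10^-7 = 2.95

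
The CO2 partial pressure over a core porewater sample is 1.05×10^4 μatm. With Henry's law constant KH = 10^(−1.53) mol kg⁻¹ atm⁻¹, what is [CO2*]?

KH = 10^(−1.53) = 2.951×10^-2 mol kg⁻¹ atm⁻¹
[CO2*] = KH · pCO2 = 2.951×10^-2 × 1.05×10^4×10^-6 atm = 3.10×10^-4 mol/kg

[CO2*] = 310 μmol/kg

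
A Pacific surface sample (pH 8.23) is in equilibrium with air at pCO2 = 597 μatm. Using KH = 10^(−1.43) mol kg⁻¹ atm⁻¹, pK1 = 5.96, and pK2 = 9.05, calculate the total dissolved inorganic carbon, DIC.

DIC = 4.78 mmol/kg

[CO2*] = KH · pCO2 = 10^(−1.43) × 597×10^-6 = 2.218×10^-5 mol/kg
α₀ = 1/(1 + K1/[H⁺] + K1K2/[H⁺]²) = 1/(1 + 10^+2.27 + 10^+1.45) = 0.004643
DIC = [CO2*]/α₀ = 2.218×10^-5 / 0.004643 = 4.78 mmol/kg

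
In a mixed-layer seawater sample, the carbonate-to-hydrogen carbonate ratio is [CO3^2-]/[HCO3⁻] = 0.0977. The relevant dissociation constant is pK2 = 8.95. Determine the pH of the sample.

From K2 = [H⁺][CO3^2-]/[HCO3⁻]:  pH = pK2 + log₁₀([CO3^2-]/[HCO3⁻])
log₁₀(0.0977) = -1.010
pH = 8.95 + (-1.010) = 7.94

pH = 7.94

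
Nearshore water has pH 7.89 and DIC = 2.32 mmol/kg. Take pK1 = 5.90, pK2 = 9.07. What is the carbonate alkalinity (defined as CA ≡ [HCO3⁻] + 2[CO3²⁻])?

CA = [HCO3⁻] + 2[CO3²⁻] = (α₁ + 2α₂)·DIC
At pH 7.89: [H⁺]/K1 = 10^-1.99 = 0.010233, K2/[H⁺] = 10^-1.18 = 0.066069
α₁ = 1/(1 + 0.010233 + 0.066069) = 1/1.0763 = 0.9291; α₂ = α₁·K2/[H⁺] = 0.06139
α₁ + 2α₂ = 1.0519
CA = 1.0519 × 2.32 = 2.44 mmol/kg

CA = 2.44 mmol/kg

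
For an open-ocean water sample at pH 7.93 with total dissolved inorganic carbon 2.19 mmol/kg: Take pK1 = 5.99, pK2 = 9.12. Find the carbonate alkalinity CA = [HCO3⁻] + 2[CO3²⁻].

CA = [HCO3⁻] + 2[CO3²⁻] = (α₁ + 2α₂)·DIC
At pH 7.93: [H⁺]/K1 = 10^-1.94 = 0.011482, K2/[H⁺] = 10^-1.19 = 0.064565
α₁ = 1/(1 + 0.011482 + 0.064565) = 1/1.0760 = 0.9293; α₂ = α₁·K2/[H⁺] = 0.06000
α₁ + 2α₂ = 1.0493
CA = 1.0493 × 2.19 = 2.30 mmol/kg

CA = 2.30 mmol/kg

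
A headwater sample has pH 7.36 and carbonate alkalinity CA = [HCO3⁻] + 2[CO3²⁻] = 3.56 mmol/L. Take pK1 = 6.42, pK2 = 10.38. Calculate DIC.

DIC = 3.96 mmol/L

CA = [HCO3⁻] + 2[CO3²⁻] = (α₁ + 2α₂)·DIC
At pH 7.36: [H⁺]/K1 = 10^-0.94 = 0.11482, K2/[H⁺] = 10^-3.02 = 0.00095499
α₁ = 1/(1 + 0.11482 + 0.00095499) = 1/1.1158 = 0.8962; α₂ = α₁·K2/[H⁺] = 0.0008559
α₁ + 2α₂ = 0.8980
DIC = CA / (α₁ + 2α₂) = 3.56 / 0.8980 = 3.96 mmol/L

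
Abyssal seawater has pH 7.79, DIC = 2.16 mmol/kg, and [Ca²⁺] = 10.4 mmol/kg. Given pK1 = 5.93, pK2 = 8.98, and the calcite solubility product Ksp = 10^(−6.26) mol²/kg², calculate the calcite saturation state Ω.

α₂ = 1 / (1 + [H⁺]/K2 + [H⁺]²/(K1K2)) = 1 / (1 + 10^+1.19 + 10^-0.67)
   = 1 / (1 + 15.488 + 0.21380) = 1/16.702 = 0.05987
[CO3²⁻] = α₂ × DIC = 0.05987 × 2.16 = 0.1293 mmol/kg
Ksp = 10^(−6.26) = 5.495×10^-7
Ω = [Ca²⁺][CO3²⁻]/Ksp = (10.4×10^-3)(1.293×10^-4) / 5.495×10^-7 = 2.45

Ω = 2.45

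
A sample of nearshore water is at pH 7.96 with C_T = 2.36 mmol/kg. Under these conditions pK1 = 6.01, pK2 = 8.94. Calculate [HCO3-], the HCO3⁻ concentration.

[HCO3⁻] = 2.11 mmol/kg

α₁ = 1 / (1 + [H⁺]/K1 + K2/[H⁺]) = 1 / (1 + 10^-1.95 + 10^-0.98)
   = 1 / (1 + 0.011220 + 0.10471) = 1/1.1159 = 0.8961
[HCO3⁻] = α₁ × DIC = 0.8961 × 2.36 = 2.11 mmol/kg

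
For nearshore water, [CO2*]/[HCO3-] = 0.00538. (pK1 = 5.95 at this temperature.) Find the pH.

pH = 8.22

From K1 = [H⁺][HCO3-]/[CO2*]:  pH = pK1 − log₁₀([CO2*]/[HCO3-])
log₁₀(0.00538) = -2.269
pH = 5.95 − (-2.269) = 8.22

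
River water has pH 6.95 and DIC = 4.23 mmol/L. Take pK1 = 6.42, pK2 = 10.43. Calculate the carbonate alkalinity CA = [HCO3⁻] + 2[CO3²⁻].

CA = [HCO3⁻] + 2[CO3²⁻] = (α₁ + 2α₂)·DIC
At pH 6.95: [H⁺]/K1 = 10^-0.53 = 0.29512, K2/[H⁺] = 10^-3.48 = 0.00033113
α₁ = 1/(1 + 0.29512 + 0.00033113) = 1/1.2955 = 0.7719; α₂ = α₁·K2/[H⁺] = 0.0002556
α₁ + 2α₂ = 0.7724
CA = 0.7724 × 4.23 = 3.27 mmol/L

CA = 3.27 mmol/L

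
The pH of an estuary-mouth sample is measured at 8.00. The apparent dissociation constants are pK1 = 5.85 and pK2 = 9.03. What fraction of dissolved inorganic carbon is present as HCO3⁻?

α₁ = 0.909

α₁ = 1 / (1 + [H⁺]/K1 + K2/[H⁺]) = 1 / (1 + 10^-2.15 + 10^-1.03)
   = 1 / (1 + 0.0070795 + 0.093325) = 1/1.1004 = 0.9088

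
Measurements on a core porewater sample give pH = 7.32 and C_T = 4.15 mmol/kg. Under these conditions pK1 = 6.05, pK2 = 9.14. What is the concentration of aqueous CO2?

[CO2*] = 0.209 mmol/kg

α₀ = 1 / (1 + K1/[H⁺] + K1K2/[H⁺]²) = 1 / (1 + 10^+1.27 + 10^-0.55)
   = 1 / (1 + 18.621 + 0.28184) = 1/19.903 = 0.05024
[CO2*] = α₀ × DIC = 0.05024 × 4.15 = 0.209 mmol/kg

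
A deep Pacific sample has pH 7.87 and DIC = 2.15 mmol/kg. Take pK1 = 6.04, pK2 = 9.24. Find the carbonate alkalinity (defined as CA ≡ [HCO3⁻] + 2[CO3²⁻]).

CA = 2.21 mmol/kg

CA = [HCO3⁻] + 2[CO3²⁻] = (α₁ + 2α₂)·DIC
At pH 7.87: [H⁺]/K1 = 10^-1.83 = 0.014791, K2/[H⁺] = 10^-1.37 = 0.042658
α₁ = 1/(1 + 0.014791 + 0.042658) = 1/1.0574 = 0.9457; α₂ = α₁·K2/[H⁺] = 0.04034
α₁ + 2α₂ = 1.0264
CA = 1.0264 × 2.15 = 2.21 mmol/kg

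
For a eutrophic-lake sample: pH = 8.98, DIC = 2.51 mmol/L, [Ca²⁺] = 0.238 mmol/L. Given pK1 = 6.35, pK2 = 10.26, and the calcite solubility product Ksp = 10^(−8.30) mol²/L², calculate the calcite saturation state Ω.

Ω = 5.93

α₂ = 1 / (1 + [H⁺]/K2 + [H⁺]²/(K1K2)) = 1 / (1 + 10^+1.28 + 10^-1.35)
   = 1 / (1 + 19.055 + 0.044668) = 1/20.099 = 0.04975
[CO3²⁻] = α₂ × DIC = 0.04975 × 2.51 = 0.1249 mmol/L
Ksp = 10^(−8.30) = 5.012×10^-9
Ω = [Ca²⁺][CO3²⁻]/Ksp = (0.238×10^-3)(1.249×10^-4) / 5.012×10^-9 = 5.93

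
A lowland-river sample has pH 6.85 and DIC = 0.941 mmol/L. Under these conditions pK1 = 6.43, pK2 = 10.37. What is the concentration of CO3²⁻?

[CO3²⁻] = 0.206 μmol/L

α₂ = 1 / (1 + [H⁺]/K2 + [H⁺]²/(K1K2)) = 1 / (1 + 10^+3.52 + 10^+3.10)
   = 1 / (1 + 3311.3 + 1258.9) = 1/4571.2 = 0.0002188
[CO3²⁻] = α₂ × DIC = 0.0002188 × 0.941 = 0.000206 mmol/L = 0.206 μmol/L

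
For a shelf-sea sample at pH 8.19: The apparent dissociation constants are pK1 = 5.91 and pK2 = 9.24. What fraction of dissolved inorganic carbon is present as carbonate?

α₂ = 0.0814

α₂ = 1 / (1 + [H⁺]/K2 + [H⁺]²/(K1K2)) = 1 / (1 + 10^+1.05 + 10^-1.23)
   = 1 / (1 + 11.220 + 0.058884) = 1/12.279 = 0.08144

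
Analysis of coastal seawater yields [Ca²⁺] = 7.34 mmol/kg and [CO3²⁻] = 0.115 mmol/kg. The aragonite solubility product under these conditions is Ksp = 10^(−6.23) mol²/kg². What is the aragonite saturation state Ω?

Ksp = 10^(−6.23) = 5.888×10^-7
Ω = [Ca²⁺][CO3²⁻]/Ksp = (7.34×10^-3)(0.115×10^-3) / 5.888×10^-7 = 1.43

Ω = 1.43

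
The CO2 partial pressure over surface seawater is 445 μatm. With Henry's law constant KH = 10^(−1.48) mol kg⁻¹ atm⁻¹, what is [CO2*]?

KH = 10^(−1.48) = 3.311×10^-2 mol kg⁻¹ atm⁻¹
[CO2*] = KH · pCO2 = 3.311×10^-2 × 445×10^-6 atm = 1.47×10^-5 mol/kg

[CO2*] = 14.7 μmol/kg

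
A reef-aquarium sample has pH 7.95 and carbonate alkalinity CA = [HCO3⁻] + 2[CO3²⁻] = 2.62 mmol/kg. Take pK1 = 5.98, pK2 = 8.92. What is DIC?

CA = [HCO3⁻] + 2[CO3²⁻] = (α₁ + 2α₂)·DIC
At pH 7.95: [H⁺]/K1 = 10^-1.97 = 0.010715, K2/[H⁺] = 10^-0.97 = 0.10715
α₁ = 1/(1 + 0.010715 + 0.10715) = 1/1.1179 = 0.8946; α₂ = α₁·K2/[H⁺] = 0.09585
α₁ + 2α₂ = 1.0863
DIC = CA / (α₁ + 2α₂) = 2.62 / 1.0863 = 2.41 mmol/kg

DIC = 2.41 mmol/kg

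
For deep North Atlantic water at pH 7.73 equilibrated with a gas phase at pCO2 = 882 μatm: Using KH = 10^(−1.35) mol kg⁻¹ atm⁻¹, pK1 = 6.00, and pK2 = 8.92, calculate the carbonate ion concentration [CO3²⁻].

[CO3²⁻] = 0.137 mmol/kg

[CO2*] = KH · pCO2 = 10^(−1.35) × 882×10^-6 = 3.940×10^-5 mol/kg
α₀ = 1/(1 + K1/[H⁺] + K1K2/[H⁺]²) = 1/(1 + 10^+1.73 + 10^+0.54) = 0.01719
DIC = [CO2*]/α₀ = 3.940×10^-5 / 0.01719 = 2.292 mmol/kg
[CO3²⁻] = α₂·DIC; α₂ = 0.05961, so [CO3²⁻] = 0.05961 × 2.292 = 0.137 mmol/kg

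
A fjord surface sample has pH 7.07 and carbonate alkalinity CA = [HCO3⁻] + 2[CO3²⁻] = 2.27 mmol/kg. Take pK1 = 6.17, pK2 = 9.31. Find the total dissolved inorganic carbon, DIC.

DIC = 2.54 mmol/kg

CA = [HCO3⁻] + 2[CO3²⁻] = (α₁ + 2α₂)·DIC
At pH 7.07: [H⁺]/K1 = 10^-0.90 = 0.12589, K2/[H⁺] = 10^-2.24 = 0.0057544
α₁ = 1/(1 + 0.12589 + 0.0057544) = 1/1.1316 = 0.8837; α₂ = α₁·K2/[H⁺] = 0.005085
α₁ + 2α₂ = 0.8938
DIC = CA / (α₁ + 2α₂) = 2.27 / 0.8938 = 2.54 mmol/kg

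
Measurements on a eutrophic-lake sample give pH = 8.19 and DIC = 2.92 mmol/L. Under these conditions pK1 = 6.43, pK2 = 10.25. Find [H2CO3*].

[CO2*] = 0.0495 mmol/L

α₀ = 1 / (1 + K1/[H⁺] + K1K2/[H⁺]²) = 1 / (1 + 10^+1.76 + 10^-0.30)
   = 1 / (1 + 57.544 + 0.50119) = 1/59.045 = 0.01694
[CO2*] = α₀ × DIC = 0.01694 × 2.92 = 0.0495 mmol/L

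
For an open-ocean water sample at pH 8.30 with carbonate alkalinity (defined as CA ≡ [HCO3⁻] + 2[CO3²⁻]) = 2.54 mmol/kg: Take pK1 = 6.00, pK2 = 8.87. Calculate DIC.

CA = [HCO3⁻] + 2[CO3²⁻] = (α₁ + 2α₂)·DIC
At pH 8.30: [H⁺]/K1 = 10^-2.30 = 0.0050119, K2/[H⁺] = 10^-0.57 = 0.26915
α₁ = 1/(1 + 0.0050119 + 0.26915) = 1/1.2742 = 0.7848; α₂ = α₁·K2/[H⁺] = 0.2112
α₁ + 2α₂ = 1.2073
DIC = CA / (α₁ + 2α₂) = 2.54 / 1.2073 = 2.10 mmol/kg

DIC = 2.10 mmol/kg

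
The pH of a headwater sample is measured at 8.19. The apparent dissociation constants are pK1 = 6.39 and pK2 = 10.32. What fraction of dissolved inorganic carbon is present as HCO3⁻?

α₁ = 1 / (1 + [H⁺]/K1 + K2/[H⁺]) = 1 / (1 + 10^-1.80 + 10^-2.13)
   = 1 / (1 + 0.015849 + 0.0074131) = 1/1.0233 = 0.9773

α₁ = 0.977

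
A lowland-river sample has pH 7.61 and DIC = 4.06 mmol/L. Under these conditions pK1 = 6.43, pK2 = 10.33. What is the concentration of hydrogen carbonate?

[HCO3⁻] = 3.80 mmol/L

α₁ = 1 / (1 + [H⁺]/K1 + K2/[H⁺]) = 1 / (1 + 10^-1.18 + 10^-2.72)
   = 1 / (1 + 0.066069 + 0.0019055) = 1/1.0680 = 0.9364
[HCO3⁻] = α₁ × DIC = 0.9364 × 4.06 = 3.80 mmol/L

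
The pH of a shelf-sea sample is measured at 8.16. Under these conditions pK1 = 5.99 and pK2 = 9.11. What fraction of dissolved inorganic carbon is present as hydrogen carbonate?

α₁ = 1 / (1 + [H⁺]/K1 + K2/[H⁺]) = 1 / (1 + 10^-2.17 + 10^-0.95)
   = 1 / (1 + 0.0067608 + 0.11220) = 1/1.1190 = 0.8937

α₁ = 0.894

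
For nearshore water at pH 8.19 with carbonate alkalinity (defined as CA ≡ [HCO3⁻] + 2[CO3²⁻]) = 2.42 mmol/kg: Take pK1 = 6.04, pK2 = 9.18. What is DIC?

DIC = 2.23 mmol/kg

CA = [HCO3⁻] + 2[CO3²⁻] = (α₁ + 2α₂)·DIC
At pH 8.19: [H⁺]/K1 = 10^-2.15 = 0.0070795, K2/[H⁺] = 10^-0.99 = 0.10233
α₁ = 1/(1 + 0.0070795 + 0.10233) = 1/1.1094 = 0.9014; α₂ = α₁·K2/[H⁺] = 0.09224
α₁ + 2α₂ = 1.0859
DIC = CA / (α₁ + 2α₂) = 2.42 / 1.0859 = 2.23 mmol/kg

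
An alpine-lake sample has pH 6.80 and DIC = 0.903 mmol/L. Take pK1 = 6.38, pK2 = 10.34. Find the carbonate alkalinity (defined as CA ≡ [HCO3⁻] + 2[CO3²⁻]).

CA = 0.654 mmol/L

CA = [HCO3⁻] + 2[CO3²⁻] = (α₁ + 2α₂)·DIC
At pH 6.80: [H⁺]/K1 = 10^-0.42 = 0.38019, K2/[H⁺] = 10^-3.54 = 0.00028840
α₁ = 1/(1 + 0.38019 + 0.00028840) = 1/1.3805 = 0.7244; α₂ = α₁·K2/[H⁺] = 0.0002089
α₁ + 2α₂ = 0.7248
CA = 0.7248 × 0.903 = 0.654 mmol/L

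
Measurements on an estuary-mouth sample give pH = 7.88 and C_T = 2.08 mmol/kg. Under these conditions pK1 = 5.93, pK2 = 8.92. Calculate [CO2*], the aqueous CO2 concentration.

[CO2*] = 0.0212 mmol/kg

α₀ = 1 / (1 + K1/[H⁺] + K1K2/[H⁺]²) = 1 / (1 + 10^+1.95 + 10^+0.91)
   = 1 / (1 + 89.125 + 8.1283) = 1/98.253 = 0.01018
[CO2*] = α₀ × DIC = 0.01018 × 2.08 = 0.0212 mmol/kg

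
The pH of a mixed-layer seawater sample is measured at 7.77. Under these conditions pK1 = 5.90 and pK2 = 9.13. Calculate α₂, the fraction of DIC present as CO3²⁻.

α₂ = 1 / (1 + [H⁺]/K2 + [H⁺]²/(K1K2)) = 1 / (1 + 10^+1.36 + 10^-0.51)
   = 1 / (1 + 22.909 + 0.30903) = 1/24.218 = 0.04129

α₂ = 0.0413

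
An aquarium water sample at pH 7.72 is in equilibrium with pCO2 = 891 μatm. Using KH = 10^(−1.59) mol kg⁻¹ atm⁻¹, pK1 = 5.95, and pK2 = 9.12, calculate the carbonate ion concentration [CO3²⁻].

[CO3²⁻] = 0.0537 mmol/kg

[CO2*] = KH · pCO2 = 10^(−1.59) × 891×10^-6 = 2.290×10^-5 mol/kg
α₀ = 1/(1 + K1/[H⁺] + K1K2/[H⁺]²) = 1/(1 + 10^+1.77 + 10^+0.37) = 0.01607
DIC = [CO2*]/α₀ = 2.290×10^-5 / 0.01607 = 1.425 mmol/kg
[CO3²⁻] = α₂·DIC; α₂ = 0.03767, so [CO3²⁻] = 0.03767 × 1.425 = 0.0537 mmol/kg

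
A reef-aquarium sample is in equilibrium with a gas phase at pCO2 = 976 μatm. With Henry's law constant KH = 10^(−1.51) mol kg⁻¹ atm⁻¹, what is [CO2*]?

KH = 10^(−1.51) = 3.090×10^-2 mol kg⁻¹ atm⁻¹
[CO2*] = KH · pCO2 = 3.090×10^-2 × 976×10^-6 atm = 3.02×10^-5 mol/kg

[CO2*] = 30.2 μmol/kg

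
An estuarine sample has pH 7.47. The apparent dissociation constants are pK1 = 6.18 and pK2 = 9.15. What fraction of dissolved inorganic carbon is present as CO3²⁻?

α₂ = 1 / (1 + [H⁺]/K2 + [H⁺]²/(K1K2)) = 1 / (1 + 10^+1.68 + 10^+0.39)
   = 1 / (1 + 47.863 + 2.4547) = 1/51.318 = 0.01949

α₂ = 0.0195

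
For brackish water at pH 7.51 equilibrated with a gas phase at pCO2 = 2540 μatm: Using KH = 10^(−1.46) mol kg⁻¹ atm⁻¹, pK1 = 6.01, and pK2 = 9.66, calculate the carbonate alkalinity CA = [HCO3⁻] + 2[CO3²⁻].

[CO2*] = KH · pCO2 = 10^(−1.46) × 2540×10^-6 = 8.807×10^-5 mol/kg
α₀ = 1/(1 + K1/[H⁺] + K1K2/[H⁺]²) = 1/(1 + 10^+1.50 + 10^-0.65) = 0.03044
DIC = [CO2*]/α₀ = 8.807×10^-5 / 0.03044 = 2.893 mmol/kg
CA = (α₁ + 2α₂)·DIC = (0.9627 + 2×0.006816) × 2.893 = 2.82 mmol/kg

CA = 2.82 mmol/kg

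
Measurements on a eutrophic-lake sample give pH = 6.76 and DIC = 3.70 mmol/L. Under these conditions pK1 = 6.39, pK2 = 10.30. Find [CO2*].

α₀ = 1 / (1 + K1/[H⁺] + K1K2/[H⁺]²) = 1 / (1 + 10^+0.37 + 10^-3.17)
   = 1 / (1 + 2.3442 + 0.00067608) = 1/3.3449 = 0.2990
[CO2*] = α₀ × DIC = 0.2990 × 3.70 = 1.11 mmol/L

[CO2*] = 1.11 mmol/L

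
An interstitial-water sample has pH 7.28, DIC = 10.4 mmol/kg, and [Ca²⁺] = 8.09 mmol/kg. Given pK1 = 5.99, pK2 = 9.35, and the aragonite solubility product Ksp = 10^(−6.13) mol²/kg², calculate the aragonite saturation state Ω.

α₂ = 1 / (1 + [H⁺]/K2 + [H⁺]²/(K1K2)) = 1 / (1 + 10^+2.07 + 10^+0.78)
   = 1 / (1 + 117.49 + 6.0256) = 1/124.52 = 0.008031
[CO3²⁻] = α₂ × DIC = 0.008031 × 10.4 = 0.08352 mmol/kg
Ksp = 10^(−6.13) = 7.413×10^-7
Ω = [Ca²⁺][CO3²⁻]/Ksp = (8.09×10^-3)(8.352×10^-5) / 7.413×10^-7 = 0.912

Ω = 0.912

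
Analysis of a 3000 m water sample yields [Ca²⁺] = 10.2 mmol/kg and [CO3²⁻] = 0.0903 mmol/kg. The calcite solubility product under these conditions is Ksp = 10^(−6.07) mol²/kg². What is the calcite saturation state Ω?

Ksp = 10^(−6.07) = 8.511×10^-7
Ω = [Ca²⁺][CO3²⁻]/Ksp = (10.2×10^-3)(0.0903×10^-3) / 8.511×10^-7 = 1.08

Ω = 1.08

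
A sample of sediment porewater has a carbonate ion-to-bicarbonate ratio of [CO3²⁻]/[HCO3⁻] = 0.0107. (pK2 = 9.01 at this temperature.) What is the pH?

From K2 = [H⁺][CO3²⁻]/[HCO3⁻]:  pH = pK2 + log₁₀([CO3²⁻]/[HCO3⁻])
log₁₀(0.0107) = -1.971
pH = 9.01 + (-1.971) = 7.04

pH = 7.04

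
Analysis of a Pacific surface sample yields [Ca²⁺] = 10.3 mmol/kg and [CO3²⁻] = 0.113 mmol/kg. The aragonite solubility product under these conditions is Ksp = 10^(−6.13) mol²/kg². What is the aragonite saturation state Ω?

Ksp = 10^(−6.13) = 7.413×10^-7
Ω = [Ca²⁺][CO3²⁻]/Ksp = (10.3×10^-3)(0.113×10^-3) / 7.413×10^-7 = 1.57

Ω = 1.57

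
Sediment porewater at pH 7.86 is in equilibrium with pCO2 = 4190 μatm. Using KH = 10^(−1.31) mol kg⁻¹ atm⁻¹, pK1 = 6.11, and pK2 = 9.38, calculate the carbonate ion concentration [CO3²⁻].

[CO3²⁻] = 0.349 mmol/kg

[CO2*] = KH · pCO2 = 10^(−1.31) × 4190×10^-6 = 2.052×10^-4 mol/kg
α₀ = 1/(1 + K1/[H⁺] + K1K2/[H⁺]²) = 1/(1 + 10^+1.75 + 10^+0.23) = 0.01697
DIC = [CO2*]/α₀ = 2.052×10^-4 / 0.01697 = 12.09 mmol/kg
[CO3²⁻] = α₂·DIC; α₂ = 0.02882, so [CO3²⁻] = 0.02882 × 12.09 = 0.349 mmol/kg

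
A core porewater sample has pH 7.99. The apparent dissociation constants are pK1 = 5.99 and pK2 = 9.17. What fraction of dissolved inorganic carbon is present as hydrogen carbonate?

α₁ = 1 / (1 + [H⁺]/K1 + K2/[H⁺]) = 1 / (1 + 10^-2.00 + 10^-1.18)
   = 1 / (1 + 0.010000 + 0.066069) = 1/1.0761 = 0.9293

α₁ = 0.929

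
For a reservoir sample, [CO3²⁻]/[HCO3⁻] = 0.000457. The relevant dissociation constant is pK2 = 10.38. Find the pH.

From K2 = [H⁺][CO3²⁻]/[HCO3⁻]:  pH = pK2 + log₁₀([CO3²⁻]/[HCO3⁻])
log₁₀(0.000457) = -3.340
pH = 10.38 + (-3.340) = 7.04

pH = 7.04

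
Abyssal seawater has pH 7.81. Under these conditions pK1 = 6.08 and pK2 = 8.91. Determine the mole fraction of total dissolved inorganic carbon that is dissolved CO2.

α₀ = 1 / (1 + K1/[H⁺] + K1K2/[H⁺]²) = 1 / (1 + 10^+1.73 + 10^+0.63)
   = 1 / (1 + 53.703 + 4.2658) = 1/58.969 = 0.01696

α₀ = 0.0170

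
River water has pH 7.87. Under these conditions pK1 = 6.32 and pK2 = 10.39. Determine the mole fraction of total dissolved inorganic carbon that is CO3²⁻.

α₂ = 0.00293

α₂ = 1 / (1 + [H⁺]/K2 + [H⁺]²/(K1K2)) = 1 / (1 + 10^+2.52 + 10^+0.97)
   = 1 / (1 + 331.13 + 9.3325) = 1/341.46 = 0.002929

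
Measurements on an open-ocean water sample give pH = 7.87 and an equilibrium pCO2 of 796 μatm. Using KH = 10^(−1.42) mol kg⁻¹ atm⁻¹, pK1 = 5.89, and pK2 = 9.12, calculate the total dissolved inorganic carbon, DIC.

[CO2*] = KH · pCO2 = 10^(−1.42) × 796×10^-6 = 3.026×10^-5 mol/kg
α₀ = 1/(1 + K1/[H⁺] + K1K2/[H⁺]²) = 1/(1 + 10^+1.98 + 10^+0.73) = 0.009816
DIC = [CO2*]/α₀ = 3.026×10^-5 / 0.009816 = 3.08 mmol/kg

DIC = 3.08 mmol/kg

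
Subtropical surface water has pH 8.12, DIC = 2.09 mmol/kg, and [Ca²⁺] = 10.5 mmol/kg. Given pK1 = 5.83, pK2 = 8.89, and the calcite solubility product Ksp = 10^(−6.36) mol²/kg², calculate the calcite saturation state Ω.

Ω = 7.27

α₂ = 1 / (1 + [H⁺]/K2 + [H⁺]²/(K1K2)) = 1 / (1 + 10^+0.77 + 10^-1.52)
   = 1 / (1 + 5.8884 + 0.030200) = 1/6.9186 = 0.1445
[CO3²⁻] = α₂ × DIC = 0.1445 × 2.09 = 0.3021 mmol/kg
Ksp = 10^(−6.36) = 4.365×10^-7
Ω = [Ca²⁺][CO3²⁻]/Ksp = (10.5×10^-3)(3.021×10^-4) / 4.365×10^-7 = 7.27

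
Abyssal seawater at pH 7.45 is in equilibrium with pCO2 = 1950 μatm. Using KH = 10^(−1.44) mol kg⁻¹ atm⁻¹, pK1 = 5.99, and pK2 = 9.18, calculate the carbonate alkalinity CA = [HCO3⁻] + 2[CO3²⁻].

[CO2*] = KH · pCO2 = 10^(−1.44) × 1950×10^-6 = 7.080×10^-5 mol/kg
α₀ = 1/(1 + K1/[H⁺] + K1K2/[H⁺]²) = 1/(1 + 10^+1.46 + 10^-0.27) = 0.03292
DIC = [CO2*]/α₀ = 7.080×10^-5 / 0.03292 = 2.151 mmol/kg
CA = (α₁ + 2α₂)·DIC = (0.9494 + 2×0.01768) × 2.151 = 2.12 mmol/kg

CA = 2.12 mmol/kg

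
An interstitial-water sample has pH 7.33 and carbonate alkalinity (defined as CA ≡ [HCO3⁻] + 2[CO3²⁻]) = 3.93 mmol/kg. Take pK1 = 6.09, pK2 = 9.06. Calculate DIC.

CA = [HCO3⁻] + 2[CO3²⁻] = (α₁ + 2α₂)·DIC
At pH 7.33: [H⁺]/K1 = 10^-1.24 = 0.057544, K2/[H⁺] = 10^-1.73 = 0.018621
α₁ = 1/(1 + 0.057544 + 0.018621) = 1/1.0762 = 0.9292; α₂ = α₁·K2/[H⁺] = 0.01730
α₁ + 2α₂ = 0.9638
DIC = CA / (α₁ + 2α₂) = 3.93 / 0.9638 = 4.08 mmol/kg

DIC = 4.08 mmol/kg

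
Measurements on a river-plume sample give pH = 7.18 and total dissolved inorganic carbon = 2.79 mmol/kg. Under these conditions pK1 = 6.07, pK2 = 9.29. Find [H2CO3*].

[CO2*] = 0.200 mmol/kg

α₀ = 1 / (1 + K1/[H⁺] + K1K2/[H⁺]²) = 1 / (1 + 10^+1.11 + 10^-1.00)
   = 1 / (1 + 12.882 + 0.10000) = 1/13.982 = 0.07152
[CO2*] = α₀ × DIC = 0.07152 × 2.79 = 0.200 mmol/kg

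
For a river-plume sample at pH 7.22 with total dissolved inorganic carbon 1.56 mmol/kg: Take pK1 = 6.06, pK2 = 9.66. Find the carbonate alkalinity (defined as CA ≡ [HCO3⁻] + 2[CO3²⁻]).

CA = 1.46 mmol/kg

CA = [HCO3⁻] + 2[CO3²⁻] = (α₁ + 2α₂)·DIC
At pH 7.22: [H⁺]/K1 = 10^-1.16 = 0.069183, K2/[H⁺] = 10^-2.44 = 0.0036308
α₁ = 1/(1 + 0.069183 + 0.0036308) = 1/1.0728 = 0.9321; α₂ = α₁·K2/[H⁺] = 0.003384
α₁ + 2α₂ = 0.9389
CA = 0.9389 × 1.56 = 1.46 mmol/kg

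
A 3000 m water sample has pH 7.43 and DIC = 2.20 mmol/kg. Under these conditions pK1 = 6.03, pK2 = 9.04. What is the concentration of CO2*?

α₀ = 1 / (1 + K1/[H⁺] + K1K2/[H⁺]²) = 1 / (1 + 10^+1.40 + 10^-0.21)
   = 1 / (1 + 25.119 + 0.61660) = 1/26.735 = 0.03740
[CO2*] = α₀ × DIC = 0.03740 × 2.20 = 0.0823 mmol/kg

[CO2*] = 0.0823 mmol/kg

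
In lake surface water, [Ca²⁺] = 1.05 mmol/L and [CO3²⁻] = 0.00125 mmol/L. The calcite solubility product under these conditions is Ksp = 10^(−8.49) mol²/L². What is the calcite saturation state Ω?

Ksp = 10^(−8.49) = 3.236×10^-9
Ω = [Ca²⁺][CO3²⁻]/Ksp = (1.05×10^-3)(0.00125×10^-3) / 3.236×10^-9 = 0.406

Ω = 0.406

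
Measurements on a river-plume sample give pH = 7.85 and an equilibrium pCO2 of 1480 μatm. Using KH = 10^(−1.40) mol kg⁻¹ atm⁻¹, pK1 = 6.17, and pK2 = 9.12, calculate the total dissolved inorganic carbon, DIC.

DIC = 3.03 mmol/kg

[CO2*] = KH · pCO2 = 10^(−1.40) × 1480×10^-6 = 5.892×10^-5 mol/kg
α₀ = 1/(1 + K1/[H⁺] + K1K2/[H⁺]²) = 1/(1 + 10^+1.68 + 10^+0.41) = 0.01944
DIC = [CO2*]/α₀ = 5.892×10^-5 / 0.01944 = 3.03 mmol/kg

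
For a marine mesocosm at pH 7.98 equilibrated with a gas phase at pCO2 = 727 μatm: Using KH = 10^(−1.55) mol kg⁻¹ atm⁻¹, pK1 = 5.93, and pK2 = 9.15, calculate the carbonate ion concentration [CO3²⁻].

[CO2*] = KH · pCO2 = 10^(−1.55) × 727×10^-6 = 2.049×10^-5 mol/kg
α₀ = 1/(1 + K1/[H⁺] + K1K2/[H⁺]²) = 1/(1 + 10^+2.05 + 10^+0.88) = 0.008279
DIC = [CO2*]/α₀ = 2.049×10^-5 / 0.008279 = 2.475 mmol/kg
[CO3²⁻] = α₂·DIC; α₂ = 0.06280, so [CO3²⁻] = 0.06280 × 2.475 = 0.155 mmol/kg

[CO3²⁻] = 0.155 mmol/kg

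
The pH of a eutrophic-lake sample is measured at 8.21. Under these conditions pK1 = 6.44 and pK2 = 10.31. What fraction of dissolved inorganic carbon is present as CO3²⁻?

α₂ = 0.00775

α₂ = 1 / (1 + [H⁺]/K2 + [H⁺]²/(K1K2)) = 1 / (1 + 10^+2.10 + 10^+0.33)
   = 1 / (1 + 125.89 + 2.1380) = 1/129.03 = 0.007750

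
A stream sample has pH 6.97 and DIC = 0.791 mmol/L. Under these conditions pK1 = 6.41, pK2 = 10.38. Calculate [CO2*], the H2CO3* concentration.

α₀ = 1 / (1 + K1/[H⁺] + K1K2/[H⁺]²) = 1 / (1 + 10^+0.56 + 10^-2.85)
   = 1 / (1 + 3.6308 + 0.0014125) = 1/4.6322 = 0.2159
[CO2*] = α₀ × DIC = 0.2159 × 0.791 = 0.171 mmol/L

[CO2*] = 0.171 mmol/L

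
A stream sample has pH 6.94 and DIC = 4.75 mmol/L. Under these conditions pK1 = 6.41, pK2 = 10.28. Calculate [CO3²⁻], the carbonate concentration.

α₂ = 1 / (1 + [H⁺]/K2 + [H⁺]²/(K1K2)) = 1 / (1 + 10^+3.34 + 10^+2.81)
   = 1 / (1 + 2187.8 + 645.65) = 1/2834.4 = 0.0003528
[CO3²⁻] = α₂ × DIC = 0.0003528 × 4.75 = 0.00168 mmol/L = 1.68 μmol/L

[CO3²⁻] = 1.68 μmol/L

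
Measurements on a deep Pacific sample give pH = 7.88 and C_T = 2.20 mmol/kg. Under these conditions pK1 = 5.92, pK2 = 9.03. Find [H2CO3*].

α₀ = 1 / (1 + K1/[H⁺] + K1K2/[H⁺]²) = 1 / (1 + 10^+1.96 + 10^+0.81)
   = 1 / (1 + 91.201 + 6.4565) = 1/98.658 = 0.01014
[CO2*] = α₀ × DIC = 0.01014 × 2.20 = 0.0223 mmol/kg

[CO2*] = 0.0223 mmol/kg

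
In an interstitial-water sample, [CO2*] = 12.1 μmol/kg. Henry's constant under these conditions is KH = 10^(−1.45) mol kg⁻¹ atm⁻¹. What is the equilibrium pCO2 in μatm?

pCO2 = 341 μatm

KH = 10^(−1.45) = 3.548×10^-2 mol kg⁻¹ atm⁻¹
pCO2 = [CO2*]/KH = 12.1×10^-6 / 3.548×10^-2 = 3.41×10^-4 atm = 341 μatm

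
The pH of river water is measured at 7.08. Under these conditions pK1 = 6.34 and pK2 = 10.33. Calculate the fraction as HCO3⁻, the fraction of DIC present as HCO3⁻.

α₁ = 1 / (1 + [H⁺]/K1 + K2/[H⁺]) = 1 / (1 + 10^-0.74 + 10^-3.25)
   = 1 / (1 + 0.18197 + 0.00056234) = 1/1.1825 = 0.8456

α₁ = 0.846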